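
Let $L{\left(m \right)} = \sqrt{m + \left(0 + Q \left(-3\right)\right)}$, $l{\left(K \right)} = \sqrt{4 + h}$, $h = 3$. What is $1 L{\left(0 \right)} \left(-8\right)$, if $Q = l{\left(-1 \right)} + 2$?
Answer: $- 8 i \sqrt{6 + 3 \sqrt{7}} \approx - 29.866 i$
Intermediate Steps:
$l{\left(K \right)} = \sqrt{7}$ ($l{\left(K \right)} = \sqrt{4 + 3} = \sqrt{7}$)
$Q = 2 + \sqrt{7}$ ($Q = \sqrt{7} + 2 = 2 + \sqrt{7} \approx 4.6458$)
$L{\left(m \right)} = \sqrt{-6 + m - 3 \sqrt{7}}$ ($L{\left(m \right)} = \sqrt{m + \left(0 + \left(2 + \sqrt{7}\right) \left(-3\right)\right)} = \sqrt{m + \left(0 - \left(6 + 3 \sqrt{7}\right)\right)} = \sqrt{m - \left(6 + 3 \sqrt{7}\right)} = \sqrt{-6 + m - 3 \sqrt{7}}$)
$1 L{\left(0 \right)} \left(-8\right) = 1 \sqrt{-6 + 0 - 3 \sqrt{7}} \left(-8\right) = 1 \sqrt{-6 - 3 \sqrt{7}} \left(-8\right) = \sqrt{-6 - 3 \sqrt{7}} \left(-8\right) = - 8 \sqrt{-6 - 3 \sqrt{7}}$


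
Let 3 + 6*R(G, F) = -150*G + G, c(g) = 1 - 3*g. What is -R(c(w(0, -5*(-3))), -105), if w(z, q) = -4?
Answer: 970/3 ≈ 323.33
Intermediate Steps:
R(G, F) = -½ - 149*G/6 (R(G, F) = -½ + (-150*G + G)/6 = -½ + (-149*G)/6 = -½ - 149*G/6)
-R(c(w(0, -5*(-3))), -105) = -(-½ - 149*(1 - 3*(-4))/6) = -(-½ - 149*(1 + 12)/6) = -(-½ - 149/6*13) = -(-½ - 1937/6) = -1*(-970/3) = 970/3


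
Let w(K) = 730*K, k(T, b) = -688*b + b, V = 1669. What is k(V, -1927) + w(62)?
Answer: 1369109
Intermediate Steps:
k(T, b) = -687*b
k(V, -1927) + w(62) = -687*(-1927) + 730*62 = 1323849 + 45260 = 1369109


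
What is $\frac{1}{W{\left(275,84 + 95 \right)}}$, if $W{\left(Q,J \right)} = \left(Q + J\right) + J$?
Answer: $\frac{1}{633} \approx 0.0015798$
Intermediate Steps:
$W{\left(Q,J \right)} = Q + 2 J$ ($W{\left(Q,J \right)} = \left(J + Q\right) + J = Q + 2 J$)
$\frac{1}{W{\left(275,84 + 95 \right)}} = \frac{1}{275 + 2 \left(84 + 95\right)} = \frac{1}{275 + 2 \cdot 179} = \frac{1}{275 + 358} = \frac{1}{633}$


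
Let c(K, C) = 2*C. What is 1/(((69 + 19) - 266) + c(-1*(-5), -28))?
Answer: -1/234 ≈ -0.0042735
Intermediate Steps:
1/(((69 + 19) - 266) + c(-1*(-5), -28)) = 1/(((69 + 19) - 266) + 2*(-28)) = 1/((88 - 266) - 56) = 1/(-178 - 56) = 1/(-234) = -1/234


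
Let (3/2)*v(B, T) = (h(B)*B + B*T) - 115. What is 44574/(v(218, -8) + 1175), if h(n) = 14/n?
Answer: -44574/55 ≈ -810.44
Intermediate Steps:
v(B, T) = -202/3 + 2*B*T/3 (v(B, T) = 2*(((14/B)*B + B*T) - 115)/3 = 2*((14 + B*T) - 115)/3 = 2*(-101 + B*T)/3 = -202/3 + 2*B*T/3)
44574/(v(218, -8) + 1175) = 44574/((-202/3 + (⅔)*218*(-8)) + 1175) = 44574/((-202/3 - 3488/3) + 1175) = 44574/(-1230 + 1175) = 44574/(-55) = 44574*(-1/55) = -44574/55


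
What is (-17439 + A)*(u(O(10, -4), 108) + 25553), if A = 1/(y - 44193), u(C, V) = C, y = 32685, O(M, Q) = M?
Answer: -1710062558773/3836 ≈ -4.4579e+8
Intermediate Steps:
A = -1/11508 (A = 1/(32685 - 44193) = 1/(-11508) = -1/11508 ≈ -8.6896e-5)
(-17439 + A)*(u(O(10, -4), 108) + 25553) = (-17439 - 1/11508)*(10 + 25553) = -200688013/11508*25563 = -1710062558773/3836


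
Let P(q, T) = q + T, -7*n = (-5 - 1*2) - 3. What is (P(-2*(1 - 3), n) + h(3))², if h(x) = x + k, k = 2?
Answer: 5329/49 ≈ 108.76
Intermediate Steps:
h(x) = 2 + x (h(x) = x + 2 = 2 + x)
n = 10/7 (n = -((-5 - 1*2) - 3)/7 = -((-5 - 2) - 3)/7 = -(-7 - 3)/7 = -⅐*(-10) = 10/7 ≈ 1.4286)
P(q, T) = T + q
(P(-2*(1 - 3), n) + h(3))² = ((10/7 - 2*(1 - 3)) + (2 + 3))² = ((10/7 - 2*(-2)) + 5)² = ((10/7 + 4) + 5)² = (38/7 + 5)² = (73/7)² = 5329/49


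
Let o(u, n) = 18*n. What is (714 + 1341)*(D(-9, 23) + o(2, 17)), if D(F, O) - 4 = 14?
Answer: 665820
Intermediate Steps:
D(F, O) = 18 (D(F, O) = 4 + 14 = 18)
(714 + 1341)*(D(-9, 23) + o(2, 17)) = (714 + 1341)*(18 + 18*17) = 2055*(18 + 306) = 2055*324 = 665820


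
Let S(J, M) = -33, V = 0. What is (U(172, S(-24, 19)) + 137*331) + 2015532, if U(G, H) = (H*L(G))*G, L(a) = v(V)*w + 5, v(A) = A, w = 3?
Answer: 2032499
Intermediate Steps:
L(a) = 5 (L(a) = 0*3 + 5 = 0 + 5 = 5)
U(G, H) = 5*G*H (U(G, H) = (H*5)*G = (5*H)*G = 5*G*H)
(U(172, S(-24, 19)) + 137*331) + 2015532 = (5*172*(-33) + 137*331) + 2015532 = (-28380 + 45347) + 2015532 = 16967 + 2015532 = 2032499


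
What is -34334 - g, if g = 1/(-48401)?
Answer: -1661799933/48401 ≈ -34334.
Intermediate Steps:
g = -1/48401 ≈ -2.0661e-5
-34334 - g = -34334 - 1*(-1/48401) = -34334 + 1/48401 = -1661799933/48401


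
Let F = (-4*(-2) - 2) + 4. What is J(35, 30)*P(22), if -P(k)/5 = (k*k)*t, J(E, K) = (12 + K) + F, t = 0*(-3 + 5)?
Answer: 0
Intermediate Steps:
t = 0 (t = 0*2 = 0)
F = 10 (F = (8 - 2) + 4 = 6 + 4 = 10)
J(E, K) = 22 + K (J(E, K) = (12 + K) + 10 = 22 + K)
P(k) = 0 (P(k) = -5*k*k*0 = -5*k²*0 = -5*0 = 0)
J(35, 30)*P(22) = (22 + 30)*0 = 52*0 = 0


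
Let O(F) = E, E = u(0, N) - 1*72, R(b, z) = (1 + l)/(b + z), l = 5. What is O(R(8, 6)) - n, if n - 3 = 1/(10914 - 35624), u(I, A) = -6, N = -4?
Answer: -2001509/24710 ≈ -81.000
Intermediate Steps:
R(b, z) = 6/(b + z) (R(b, z) = (1 + 5)/(b + z) = 6/(b + z))
n = 74129/24710 (n = 3 + 1/(10914 - 35624) = 3 + 1/(-24710) = 3 - 1/24710 = 74129/24710 ≈ 3.0000)
E = -78 (E = -6 - 1*72 = -6 - 72 = -78)
O(F) = -78
O(R(8, 6)) - n = -78 - 1*74129/24710 = -78 - 74129/24710 = -2001509/24710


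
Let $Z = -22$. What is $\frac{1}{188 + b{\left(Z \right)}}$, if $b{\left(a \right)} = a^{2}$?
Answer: $\frac{1}{672} \approx 0.0014881$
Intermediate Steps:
$\frac{1}{188 + b{\left(Z \right)}} = \frac{1}{188 + \left(-22\right)^{2}} = \frac{1}{188 + 484} = \frac{1}{672}$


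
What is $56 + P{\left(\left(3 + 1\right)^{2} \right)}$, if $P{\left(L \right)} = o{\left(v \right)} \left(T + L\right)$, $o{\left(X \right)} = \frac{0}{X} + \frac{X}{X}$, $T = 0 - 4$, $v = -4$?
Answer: $68$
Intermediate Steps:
$T = -4$ ($T = 0 - 4 = -4$)
$o{\left(X \right)} = 1$ ($o{\left(X \right)} = 0 + 1 = 1$)
$P{\left(L \right)} = -4 + L$ ($P{\left(L \right)} = 1 \left(-4 + L\right) = -4 + L$)
$56 + P{\left(\left(3 + 1\right)^{2} \right)} = 56 - \left(4 - \left(3 + 1\right)^{2}\right) = 56 - \left(4 - 4^{2}\right) = 56 + \left(-4 + 16\right) = 56 + 12 = 68$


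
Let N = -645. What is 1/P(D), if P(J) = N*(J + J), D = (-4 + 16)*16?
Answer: -1/247680 ≈ -4.0375e-6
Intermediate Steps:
D = 192 (D = 12*16 = 192)
P(J) = -1290*J (P(J) = -645*(J + J) = -1290*J)
1/P(D) = 1/(-1290*192) = 1/(-247680) = -1/247680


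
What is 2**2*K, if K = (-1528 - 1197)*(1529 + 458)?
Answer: -21658300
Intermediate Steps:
K = -5414575 (K = -2725*1987 = -5414575)
2**2*K = 2**2*(-5414575) = 4*(-5414575) = -21658300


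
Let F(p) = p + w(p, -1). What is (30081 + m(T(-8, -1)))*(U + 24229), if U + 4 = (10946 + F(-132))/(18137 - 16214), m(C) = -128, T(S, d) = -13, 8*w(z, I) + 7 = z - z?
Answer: 3721799082155/5128 ≈ 7.2578e+8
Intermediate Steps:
w(z, I) = -7/8 (w(z, I) = -7/8 + (z - z)/8 = -7/8 + (⅛)*0 = -7/8 + 0 = -7/8)
F(p) = -7/8 + p (F(p) = p - 7/8 = -7/8 + p)
U = 8323/5128 (U = -4 + (10946 + (-7/8 - 132))/(18137 - 16214) = -4 + (10946 - 1063/8)/1923 = -4 + (86505/8)*(1/1923) = -4 + 28835/5128 = 8323/5128 ≈ 1.6231)
(30081 + m(T(-8, -1)))*(U + 24229) = (30081 - 128)*(8323/5128 + 24229) = 29953*(124254635/5128) = 3721799082155/5128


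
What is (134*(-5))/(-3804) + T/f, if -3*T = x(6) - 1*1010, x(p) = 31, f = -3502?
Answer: 138121/1665201 ≈ 0.082946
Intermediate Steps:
T = 979/3 (T = -(31 - 1*1010)/3 = -(31 - 1010)/3 = -⅓*(-979) = 979/3 ≈ 326.33)
(134*(-5))/(-3804) + T/f = (134*(-5))/(-3804) + (979/3)/(-3502) = -670*(-1/3804) + (979/3)*(-1/3502) = 335/1902 - 979/10506 = 138121/1665201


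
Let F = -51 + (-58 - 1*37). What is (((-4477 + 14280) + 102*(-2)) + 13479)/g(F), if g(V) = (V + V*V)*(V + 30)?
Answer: -11539/1227860 ≈ -0.0093977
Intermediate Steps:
F = -146 (F = -51 + (-58 - 37) = -51 - 95 = -146)
g(V) = (30 + V)*(V + V²) (g(V) = (V + V²)*(30 + V) = (30 + V)*(V + V²))
(((-4477 + 14280) + 102*(-2)) + 13479)/g(F) = (((-4477 + 14280) + 102*(-2)) + 13479)/((-146*(30 + (-146)² + 31*(-146)))) = ((9803 - 204) + 13479)/((-146*(30 + 21316 - 4526))) = (9599 + 13479)/((-146*16820)) = 23078/(-2455720) = 23078*(-1/2455720) = -11539/1227860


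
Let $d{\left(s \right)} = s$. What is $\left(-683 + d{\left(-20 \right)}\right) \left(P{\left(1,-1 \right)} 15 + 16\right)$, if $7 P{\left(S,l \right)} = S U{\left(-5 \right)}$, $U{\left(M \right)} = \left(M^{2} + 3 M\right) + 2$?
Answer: $- \frac{205276}{7} \approx -29325.0$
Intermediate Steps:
$U{\left(M \right)} = 2 + M^{2} + 3 M$
$P{\left(S,l \right)} = \frac{12 S}{7}$ ($P{\left(S,l \right)} = \frac{S \left(2 + \left(-5\right)^{2} + 3 \left(-5\right)\right)}{7} = \frac{S \left(2 + 25 - 15\right)}{7} = \frac{S 12}{7} = \frac{12 S}{7}$)
$\left(-683 + d{\left(-20 \right)}\right) \left(P{\left(1,-1 \right)} 15 + 16\right) = \left(-683 - 20\right) \left(\frac{12}{7} \cdot 1 \cdot 15 + 16\right) = - 703 \left(\frac{12}{7} \cdot 15 + 16\right) = - 703 \left(\frac{180}{7} + 16\right) = \left(-703\right) \frac{292}{7} = - \frac{205276}{7}$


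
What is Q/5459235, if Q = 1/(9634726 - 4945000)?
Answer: 1/25602316319610 ≈ 3.9059e-14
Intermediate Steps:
Q = 1/4689726 ≈ 2.1323e-7
Q/5459235 = (1/4689726)/5459235 = (1/4689726)*(1/5459235) = 1/25602316319610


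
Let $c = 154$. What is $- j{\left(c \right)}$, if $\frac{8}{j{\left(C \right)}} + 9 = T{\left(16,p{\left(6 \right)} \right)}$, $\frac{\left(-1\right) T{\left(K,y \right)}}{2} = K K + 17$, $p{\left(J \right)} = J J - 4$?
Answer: $\frac{8}{555} \approx 0.014414$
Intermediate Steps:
$p{\left(J \right)} = -4 + J^{2}$ ($p{\left(J \right)} = J^{2} - 4 = -4 + J^{2}$)
$T{\left(K,y \right)} = -34 - 2 K^{2}$ ($T{\left(K,y \right)} = - 2 \left(K K + 17\right) = - 2 \left(K^{2} + 17\right) = - 2 \left(17 + K^{2}\right) = -34 - 2 K^{2}$)
$j{\left(C \right)} = - \frac{8}{555}$ ($j{\left(C \right)} = \frac{8}{-9 - \left(34 + 2 \cdot 16^{2}\right)} = \frac{8}{-9 - 546} = \frac{8}{-555} = 8 \left(- \frac{1}{555}\right) = - \frac{8}{555}$)
$- j{\left(c \right)} = \left(-1\right) \left(- \frac{8}{555}\right) = \frac{8}{555}$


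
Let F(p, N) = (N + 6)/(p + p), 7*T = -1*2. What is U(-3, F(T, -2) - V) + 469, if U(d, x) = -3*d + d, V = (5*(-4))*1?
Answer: 475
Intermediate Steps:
T = -2/7 (T = (-1*2)/7 = (⅐)*(-2) = -2/7 ≈ -0.28571)
F(p, N) = (6 + N)/(2*p) (F(p, N) = (6 + N)/((2*p)) = (6 + N)*(1/(2*p)) = (6 + N)/(2*p))
V = -20 (V = -20*1 = -20)
U(d, x) = -2*d
U(-3, F(T, -2) - V) + 469 = -2*(-3) + 469 = 6 + 469 = 475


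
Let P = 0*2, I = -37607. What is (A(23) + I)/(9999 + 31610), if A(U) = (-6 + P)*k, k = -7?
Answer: -37565/41609 ≈ -0.90281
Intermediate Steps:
P = 0
A(U) = 42 (A(U) = (-6 + 0)*(-7) = -6*(-7) = 42)
(A(23) + I)/(9999 + 31610) = (42 - 37607)/(9999 + 31610) = -37565/41609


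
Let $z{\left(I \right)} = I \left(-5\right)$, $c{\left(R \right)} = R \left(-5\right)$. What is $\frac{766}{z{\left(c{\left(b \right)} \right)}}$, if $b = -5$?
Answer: $- \frac{766}{125} \approx -6.128$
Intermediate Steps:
$c{\left(R \right)} = - 5 R$
$z{\left(I \right)} = - 5 I$
$\frac{766}{z{\left(c{\left(b \right)} \right)}} = \frac{766}{\left(-5\right) \left(\left(-5\right) \left(-5\right)\right)} = \frac{766}{\left(-5\right) 25} = \frac{766}{-125} = 766 \left(- \frac{1}{125}\right) = - \frac{766}{125}$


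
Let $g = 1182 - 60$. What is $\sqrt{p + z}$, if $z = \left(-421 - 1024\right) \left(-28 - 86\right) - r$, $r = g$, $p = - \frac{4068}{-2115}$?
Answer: $\frac{2 \sqrt{2258839505}}{235} \approx 404.49$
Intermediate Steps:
$p = \frac{452}{235}$ ($p = \left(-4068\right) \left(- \frac{1}{2115}\right) = \frac{452}{235} \approx 1.9234$)
$g = 1122$ ($g = 1182 - 60 = 1122$)
$r = 1122$
$z = 163608$ ($z = \left(-421 - 1024\right) \left(-28 - 86\right) - 1122 = \left(-1445\right) \left(-114\right) - 1122 = 164730 - 1122 = 163608$)
$\sqrt{p + z} = \sqrt{\frac{452}{235} + 163608} = \sqrt{\frac{38448332}{235}} = \frac{2 \sqrt{2258839505}}{235}$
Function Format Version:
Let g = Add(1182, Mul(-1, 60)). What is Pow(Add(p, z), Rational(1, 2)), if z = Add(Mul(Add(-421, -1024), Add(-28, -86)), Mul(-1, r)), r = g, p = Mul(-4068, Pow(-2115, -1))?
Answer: Mul(Rational(2, 235), Pow(2258839505, Rational(1, 2))) ≈ 404.49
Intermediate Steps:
p = Rational(452, 235) (p = Mul(-4068, Rational(-1, 2115)) = Rational(452, 235) ≈ 1.9234)
g = 1122 (g = Add(1182, -60) = 1122)
r = 1122
z = 163608 (z = Add(Mul(Add(-421, -1024), Add(-28, -86)), Mul(-1, 1122)) = Add(Mul(-1445, -114), -1122) = Add(164730, -1122) = 163608)
Pow(Add(p, z), Rational(1, 2)) = Pow(Add(Rational(452, 235), 163608), Rational(1, 2)) = Pow(Rational(38448332, 235), Rational(1, 2)) = Mul(Rational(2, 235), Pow(2258839505, Rational(1, 2)))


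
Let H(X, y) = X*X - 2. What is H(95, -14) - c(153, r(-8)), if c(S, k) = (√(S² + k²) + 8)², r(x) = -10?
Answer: 9023 - (8 + √23509)² ≈ -17003.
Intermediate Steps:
H(X, y) = -2 + X² (H(X, y) = X² - 2 = -2 + X²)
c(S, k) = (8 + √(S² + k²))²
H(95, -14) - c(153, r(-8)) = (-2 + 95²) - (8 + √(153² + (-10)²))² = (-2 + 9025) - (8 + √(23409 + 100))² = 9023 - (8 + √23509)²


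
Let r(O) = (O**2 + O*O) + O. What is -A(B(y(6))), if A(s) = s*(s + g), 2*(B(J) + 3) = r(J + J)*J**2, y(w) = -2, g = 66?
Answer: -6307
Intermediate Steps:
r(O) = O + 2*O**2 (r(O) = (O**2 + O**2) + O = 2*O**2 + O = O + 2*O**2)
B(J) = -3 + J**3*(1 + 4*J) (B(J) = -3 + (((J + J)*(1 + 2*(J + J)))*J**2)/2 = -3 + (((2*J)*(1 + 2*(2*J)))*J**2)/2 = -3 + (((2*J)*(1 + 4*J))*J**2)/2 = -3 + ((2*J*(1 + 4*J))*J**2)/2 = -3 + (2*J**3*(1 + 4*J))/2 = -3 + J**3*(1 + 4*J))
A(s) = s*(66 + s) (A(s) = s*(s + 66) = s*(66 + s))
-A(B(y(6))) = -(-3 + (-2)**3*(1 + 4*(-2)))*(66 + (-3 + (-2)**3*(1 + 4*(-2)))) = -(-3 - 8*(1 - 8))*(66 + (-3 - 8*(1 - 8))) = -(-3 - 8*(-7))*(66 + (-3 - 8*(-7))) = -(-3 + 56)*(66 + (-3 + 56)) = -53*(66 + 53) = -53*119 = -1*6307 = -6307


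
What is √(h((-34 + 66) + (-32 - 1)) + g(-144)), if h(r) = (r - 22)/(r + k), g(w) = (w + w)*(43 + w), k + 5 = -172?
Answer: √921628286/178 ≈ 170.55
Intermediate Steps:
k = -177 (k = -5 - 172 = -177)
g(w) = 2*w*(43 + w) (g(w) = (2*w)*(43 + w) = 2*w*(43 + w))
h(r) = (-22 + r)/(-177 + r) (h(r) = (r - 22)/(r - 177) = (-22 + r)/(-177 + r))
√(h((-34 + 66) + (-32 - 1)) + g(-144)) = √((-22 + ((-34 + 66) + (-32 - 1)))/(-177 + ((-34 + 66) + (-32 - 1))) + 2*(-144)*(43 - 144)) = √((-22 + (32 - 33))/(-177 + (32 - 33)) + 2*(-144)*(-101)) = √((-22 - 1)/(-177 - 1) + 29088) = √(-23/(-178) + 29088) = √(-1/178*(-23) + 29088) = √(23/178 + 29088) = √(5177687/178) = √921628286/178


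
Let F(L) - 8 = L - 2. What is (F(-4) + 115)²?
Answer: 13689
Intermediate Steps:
F(L) = 6 + L (F(L) = 8 + (L - 2) = 8 + (-2 + L) = 6 + L)
(F(-4) + 115)² = ((6 - 4) + 115)² = (2 + 115)² = 117² = 13689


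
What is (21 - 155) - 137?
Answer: -271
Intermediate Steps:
(21 - 155) - 137 = -134 - 137 = -271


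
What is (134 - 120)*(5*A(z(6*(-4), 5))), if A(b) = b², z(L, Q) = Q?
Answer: 1750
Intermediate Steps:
(134 - 120)*(5*A(z(6*(-4), 5))) = (134 - 120)*(5*5²) = 14*(5*25) = 14*125 = 1750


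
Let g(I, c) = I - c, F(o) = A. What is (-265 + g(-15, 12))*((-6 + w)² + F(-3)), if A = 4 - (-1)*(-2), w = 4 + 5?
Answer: -3212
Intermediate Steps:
w = 9
A = 2 (A = 4 - 1*2 = 4 - 2 = 2)
F(o) = 2
(-265 + g(-15, 12))*((-6 + w)² + F(-3)) = (-265 + (-15 - 1*12))*((-6 + 9)² + 2) = (-265 + (-15 - 12))*(3² + 2) = (-265 - 27)*(9 + 2) = -292*11 = -3212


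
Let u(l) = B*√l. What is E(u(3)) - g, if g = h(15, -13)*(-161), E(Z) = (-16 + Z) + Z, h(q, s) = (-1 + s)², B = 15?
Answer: 31540 + 30*√3 ≈ 31592.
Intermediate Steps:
u(l) = 15*√l
E(Z) = -16 + 2*Z
g = -31556 (g = (-1 - 13)²*(-161) = (-14)²*(-161) = 196*(-161) = -31556)
E(u(3)) - g = (-16 + 2*(15*√3)) - 1*(-31556) = (-16 + 30*√3) + 31556 = 31540 + 30*√3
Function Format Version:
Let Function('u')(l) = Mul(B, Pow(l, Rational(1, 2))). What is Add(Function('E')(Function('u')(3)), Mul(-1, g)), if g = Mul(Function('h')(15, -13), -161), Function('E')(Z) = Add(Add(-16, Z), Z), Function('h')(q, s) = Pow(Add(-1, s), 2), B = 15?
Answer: Add(31540, Mul(30, Pow(3, Rational(1, 2)))) ≈ 31592.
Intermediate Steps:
Function('u')(l) = Mul(15, Pow(l, Rational(1, 2)))
Function('E')(Z) = Add(-16, Mul(2, Z))
g = -31556 (g = Mul(Pow(Add(-1, -13), 2), -161) = Mul(Pow(-14, 2), -161) = Mul(196, -161) = -31556)
Add(Function('E')(Function('u')(3)), Mul(-1, g)) = Add(Add(-16, Mul(2, Mul(15, Pow(3, Rational(1, 2))))), Mul(-1, -31556)) = Add(Add(-16, Mul(30, Pow(3, Rational(1, 2)))), 31556) = Add(31540, Mul(30, Pow(3, Rational(1, 2))))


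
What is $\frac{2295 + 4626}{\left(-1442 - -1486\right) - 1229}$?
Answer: $- \frac{2307}{395} \approx -5.8405$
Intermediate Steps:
$\frac{2295 + 4626}{\left(-1442 - -1486\right) - 1229} = \frac{6921}{\left(-1442 + 1486\right) - 1229} = \frac{6921}{44 - 1229} = \frac{6921}{-1185} = 6921 \left(- \frac{1}{1185}\right) = - \frac{2307}{395}$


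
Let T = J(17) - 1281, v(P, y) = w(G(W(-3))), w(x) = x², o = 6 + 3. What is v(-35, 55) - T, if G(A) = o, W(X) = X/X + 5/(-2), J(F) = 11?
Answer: 1351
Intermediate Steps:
W(X) = -3/2 (W(X) = 1 + 5*(-½) = 1 - 5/2 = -3/2)
o = 9
G(A) = 9
v(P, y) = 81 (v(P, y) = 9² = 81)
T = -1270 (T = 11 - 1281 = -1270)
v(-35, 55) - T = 81 - 1*(-1270) = 81 + 1270 = 1351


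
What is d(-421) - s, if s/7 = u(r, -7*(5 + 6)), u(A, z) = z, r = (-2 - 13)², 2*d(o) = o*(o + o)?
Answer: 177780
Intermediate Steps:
d(o) = o² (d(o) = (o*(o + o))/2 = (o*(2*o))/2 = (2*o²)/2 = o²)
r = 225 (r = (-15)² = 225)
s = -539 (s = 7*(-7*(5 + 6)) = 7*(-7*11) = 7*(-77) = -539)
d(-421) - s = (-421)² - 1*(-539) = 177241 + 539 = 177780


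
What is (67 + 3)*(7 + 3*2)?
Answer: 910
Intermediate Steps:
(67 + 3)*(7 + 3*2) = 70*(7 + 6) = 70*13 = 910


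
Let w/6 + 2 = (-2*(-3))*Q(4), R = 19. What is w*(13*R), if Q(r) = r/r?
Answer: 5928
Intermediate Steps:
Q(r) = 1
w = 24 (w = -12 + 6*(-2*(-3)*1) = -12 + 6*(6*1) = -12 + 6*6 = -12 + 36 = 24)
w*(13*R) = 24*(13*19) = 24*247 = 5928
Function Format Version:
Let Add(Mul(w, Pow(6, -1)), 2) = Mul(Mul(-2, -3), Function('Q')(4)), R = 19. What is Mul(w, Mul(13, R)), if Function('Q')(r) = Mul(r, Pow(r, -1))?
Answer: 5928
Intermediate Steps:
Function('Q')(r) = 1
w = 24 (w = Add(-12, Mul(6, Mul(Mul(-2, -3), 1))) = Add(-12, Mul(6, Mul(6, 1))) = Add(-12, Mul(6, 6)) = Add(-12, 36) = 24)
Mul(w, Mul(13, R)) = Mul(24, Mul(13, 19)) = Mul(24, 247) = 5928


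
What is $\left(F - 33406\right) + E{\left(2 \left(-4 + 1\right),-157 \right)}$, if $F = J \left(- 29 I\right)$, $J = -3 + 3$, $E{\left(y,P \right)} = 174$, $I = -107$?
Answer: $-33232$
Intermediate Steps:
$J = 0$
$F = 0$ ($F = 0 \left(\left(-29\right) \left(-107\right)\right) = 0 \cdot 3103 = 0$)
$\left(F - 33406\right) + E{\left(2 \left(-4 + 1\right),-157 \right)} = \left(0 - 33406\right) + 174 = -33406 + 174 = -33232$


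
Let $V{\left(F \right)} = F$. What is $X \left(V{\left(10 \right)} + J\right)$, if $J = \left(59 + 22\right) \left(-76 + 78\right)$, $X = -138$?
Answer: $-23736$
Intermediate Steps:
$J = 162$ ($J = 81 \cdot 2 = 162$)
$X \left(V{\left(10 \right)} + J\right) = - 138 \left(10 + 162\right) = \left(-138\right) 172 = -23736$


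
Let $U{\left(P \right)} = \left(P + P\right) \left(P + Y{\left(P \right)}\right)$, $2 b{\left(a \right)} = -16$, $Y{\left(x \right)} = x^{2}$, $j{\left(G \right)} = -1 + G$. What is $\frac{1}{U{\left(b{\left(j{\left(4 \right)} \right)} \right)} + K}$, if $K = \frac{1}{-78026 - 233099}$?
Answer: $- \frac{311125}{278768001} \approx -0.0011161$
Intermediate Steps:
$b{\left(a \right)} = -8$ ($b{\left(a \right)} = \frac{1}{2} \left(-16\right) = -8$)
$U{\left(P \right)} = 2 P \left(P + P^{2}\right)$ ($U{\left(P \right)} = \left(P + P\right) \left(P + P^{2}\right) = 2 P \left(P + P^{2}\right)$)
$K = - \frac{1}{311125}$ ($K = \frac{1}{-311125} = - \frac{1}{311125} \approx -3.2141 \cdot 10^{-6}$)
$\frac{1}{U{\left(b{\left(j{\left(4 \right)} \right)} \right)} + K} = \frac{1}{2 \left(-8\right)^{2} \left(1 - 8\right) - \frac{1}{311125}} = \frac{1}{2 \cdot 64 \left(-7\right) - \frac{1}{311125}} = \frac{1}{-896 - \frac{1}{311125}} = \frac{1}{- \frac{278768001}{311125}} = - \frac{311125}{278768001}$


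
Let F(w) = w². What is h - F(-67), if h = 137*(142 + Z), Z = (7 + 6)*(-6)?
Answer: 4279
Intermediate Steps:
Z = -78 (Z = 13*(-6) = -78)
h = 8768 (h = 137*(142 - 78) = 137*64 = 8768)
h - F(-67) = 8768 - 1*(-67)² = 8768 - 1*4489 = 8768 - 4489 = 4279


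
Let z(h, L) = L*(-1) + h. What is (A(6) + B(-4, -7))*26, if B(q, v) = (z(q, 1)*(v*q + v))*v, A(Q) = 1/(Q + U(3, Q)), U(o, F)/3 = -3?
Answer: 57304/3 ≈ 19101.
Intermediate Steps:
z(h, L) = h - L (z(h, L) = -L + h = h - L)
U(o, F) = -9 (U(o, F) = 3*(-3) = -9)
A(Q) = 1/(-9 + Q) (A(Q) = 1/(Q - 9) = 1/(-9 + Q))
B(q, v) = v*(-1 + q)*(v + q*v) (B(q, v) = ((q - 1*1)*(v*q + v))*v = ((q - 1)*(q*v + v))*v = ((-1 + q)*(v + q*v))*v = v*(-1 + q)*(v + q*v))
(A(6) + B(-4, -7))*26 = (1/(-9 + 6) + (-7)²*(-1 + (-4)²))*26 = (1/(-3) + 49*(-1 + 16))*26 = (-⅓ + 49*15)*26 = (-⅓ + 735)*26 = (2204/3)*26 = 57304/3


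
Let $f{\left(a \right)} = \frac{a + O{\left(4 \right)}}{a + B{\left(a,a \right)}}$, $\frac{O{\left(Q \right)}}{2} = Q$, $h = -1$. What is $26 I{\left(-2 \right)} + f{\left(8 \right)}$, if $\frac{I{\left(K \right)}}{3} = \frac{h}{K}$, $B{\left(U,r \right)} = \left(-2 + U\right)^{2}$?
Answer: $\frac{433}{11} \approx 39.364$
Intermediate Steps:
$O{\left(Q \right)} = 2 Q$
$I{\left(K \right)} = - \frac{3}{K}$ ($I{\left(K \right)} = 3 \left(- \frac{1}{K}\right) = - \frac{3}{K}$)
$f{\left(a \right)} = \frac{8 + a}{a + \left(-2 + a\right)^{2}}$ ($f{\left(a \right)} = \frac{a + 2 \cdot 4}{a + \left(-2 + a\right)^{2}} = \frac{a + 8}{a + \left(-2 + a\right)^{2}} = \frac{8 + a}{a + \left(-2 + a\right)^{2}}$)
$26 I{\left(-2 \right)} + f{\left(8 \right)} = 26 \left(- \frac{3}{-2}\right) + \frac{8 + 8}{8 + \left(-2 + 8\right)^{2}} = 26 \left(\left(-3\right) \left(- \frac{1}{2}\right)\right) + \frac{1}{8 + 6^{2}} \cdot 16 = 26 \cdot \frac{3}{2} + \frac{1}{8 + 36} \cdot 16 = 39 + \frac{1}{44} \cdot 16 = 39 + \frac{4}{11} = \frac{433}{11}$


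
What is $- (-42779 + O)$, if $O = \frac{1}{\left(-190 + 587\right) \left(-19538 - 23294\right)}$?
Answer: $\frac{727427120817}{17004304} \approx 42779.0$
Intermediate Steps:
$O = - \frac{1}{17004304}$ ($O = \frac{1}{397 \left(-42832\right)} = \frac{1}{-17004304} = - \frac{1}{17004304} \approx -5.8809 \cdot 10^{-8}$)
$- (-42779 + O) = - (-42779 - \frac{1}{17004304}) = \left(-1\right) \left(- \frac{727427120817}{17004304}\right) = \frac{727427120817}{17004304}$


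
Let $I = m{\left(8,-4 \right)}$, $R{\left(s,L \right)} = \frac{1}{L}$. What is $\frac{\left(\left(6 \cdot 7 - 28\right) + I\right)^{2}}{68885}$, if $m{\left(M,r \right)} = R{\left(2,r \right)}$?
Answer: $\frac{605}{220432} \approx 0.0027446$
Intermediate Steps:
$m{\left(M,r \right)} = \frac{1}{r}$
$I = - \frac{1}{4}$ ($I = \frac{1}{-4} = - \frac{1}{4} \approx -0.25$)
$\frac{\left(\left(6 \cdot 7 - 28\right) + I\right)^{2}}{68885} = \frac{\left(\left(6 \cdot 7 - 28\right) - \frac{1}{4}\right)^{2}}{68885} = \left(\left(42 - 28\right) - \frac{1}{4}\right)^{2} \cdot \frac{1}{68885} = \left(14 - \frac{1}{4}\right)^{2} \cdot \frac{1}{68885} = \left(\frac{55}{4}\right)^{2} \cdot \frac{1}{68885} = \frac{3025}{16} \cdot \frac{1}{68885} = \frac{605}{220432}$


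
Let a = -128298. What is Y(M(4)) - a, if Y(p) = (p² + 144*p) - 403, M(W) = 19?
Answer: 130992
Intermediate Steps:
Y(p) = -403 + p² + 144*p
Y(M(4)) - a = (-403 + 19² + 144*19) - 1*(-128298) = (-403 + 361 + 2736) + 128298 = 2694 + 128298 = 130992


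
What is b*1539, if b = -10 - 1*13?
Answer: -35397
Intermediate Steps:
b = -23 (b = -10 - 13 = -23)
b*1539 = -23*1539 = -35397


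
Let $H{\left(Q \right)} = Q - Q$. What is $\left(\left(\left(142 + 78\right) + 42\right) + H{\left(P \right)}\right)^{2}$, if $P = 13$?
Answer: $68644$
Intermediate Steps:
$H{\left(Q \right)} = 0$
$\left(\left(\left(142 + 78\right) + 42\right) + H{\left(P \right)}\right)^{2} = \left(\left(\left(142 + 78\right) + 42\right) + 0\right)^{2} = \left(\left(220 + 42\right) + 0\right)^{2} = \left(262 + 0\right)^{2} = 262^{2} = 68644$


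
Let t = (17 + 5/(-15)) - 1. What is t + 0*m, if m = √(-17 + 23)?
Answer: 47/3 ≈ 15.667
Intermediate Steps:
t = 47/3 (t = (17 + 5*(-1/15)) - 1 = (17 - ⅓) - 1 = 50/3 - 1 = 47/3 ≈ 15.667)
m = √6 ≈ 2.4495
t + 0*m = 47/3 + 0*√6 = 47/3 + 0 = 47/3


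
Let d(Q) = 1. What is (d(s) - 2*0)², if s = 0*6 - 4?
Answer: 1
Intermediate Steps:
s = -4 (s = 0 - 4 = -4)
(d(s) - 2*0)² = (1 - 2*0)² = (1 + 0)² = 1² = 1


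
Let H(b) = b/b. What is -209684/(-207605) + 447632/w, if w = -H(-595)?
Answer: -92930431676/207605 ≈ -4.4763e+5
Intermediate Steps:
H(b) = 1
w = -1 (w = -1*1 = -1)
-209684/(-207605) + 447632/w = -209684/(-207605) + 447632/(-1) = -209684*(-1/207605) + 447632*(-1) = 209684/207605 - 447632 = -92930431676/207605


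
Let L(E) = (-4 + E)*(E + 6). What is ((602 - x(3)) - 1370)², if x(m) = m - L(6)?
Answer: 558009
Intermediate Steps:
L(E) = (-4 + E)*(6 + E)
x(m) = -24 + m (x(m) = m - (-24 + 6² + 2*6) = m - (-24 + 36 + 12) = m - 1*24 = m - 24 = -24 + m)
((602 - x(3)) - 1370)² = ((602 - (-24 + 3)) - 1370)² = ((602 - 1*(-21)) - 1370)² = ((602 + 21) - 1370)² = (623 - 1370)² = (-747)² = 558009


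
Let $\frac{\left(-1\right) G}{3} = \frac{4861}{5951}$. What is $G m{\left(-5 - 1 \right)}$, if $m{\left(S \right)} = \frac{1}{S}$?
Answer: $\frac{4861}{11902} \approx 0.40842$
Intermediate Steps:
$G = - \frac{14583}{5951}$ ($G = - 3 \cdot \frac{4861}{5951} = - 3 \cdot 4861 \cdot \frac{1}{5951} = \left(-3\right) \frac{4861}{5951} = - \frac{14583}{5951} \approx -2.4505$)
$G m{\left(-5 - 1 \right)} = - \frac{14583}{5951 \left(-5 - 1\right)} = - \frac{14583}{5951 \left(-6\right)} = \left(- \frac{14583}{5951}\right) \left(- \frac{1}{6}\right) = \frac{4861}{11902}$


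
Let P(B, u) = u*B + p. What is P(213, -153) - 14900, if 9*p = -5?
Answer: -427406/9 ≈ -47490.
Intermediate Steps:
p = -5/9 (p = (⅑)*(-5) = -5/9 ≈ -0.55556)
P(B, u) = -5/9 + B*u (P(B, u) = u*B - 5/9 = B*u - 5/9 = -5/9 + B*u)
P(213, -153) - 14900 = (-5/9 + 213*(-153)) - 14900 = (-5/9 - 32589) - 14900 = -293306/9 - 14900 = -427406/9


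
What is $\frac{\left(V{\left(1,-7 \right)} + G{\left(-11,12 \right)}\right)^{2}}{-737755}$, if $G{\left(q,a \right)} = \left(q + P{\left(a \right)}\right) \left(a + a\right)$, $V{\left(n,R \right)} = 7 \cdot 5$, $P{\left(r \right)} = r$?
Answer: $- \frac{3481}{737755} \approx -0.0047184$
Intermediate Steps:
$V{\left(n,R \right)} = 35$
$G{\left(q,a \right)} = 2 a \left(a + q\right)$ ($G{\left(q,a \right)} = \left(q + a\right) \left(a + a\right) = \left(a + q\right) 2 a = 2 a \left(a + q\right)$)
$\frac{\left(V{\left(1,-7 \right)} + G{\left(-11,12 \right)}\right)^{2}}{-737755} = \frac{\left(35 + 2 \cdot 12 \left(12 - 11\right)\right)^{2}}{-737755} = \left(35 + 2 \cdot 12 \cdot 1\right)^{2} \left(- \frac{1}{737755}\right) = \left(35 + 24\right)^{2} \left(- \frac{1}{737755}\right) = 59^{2} \left(- \frac{1}{737755}\right) = 3481 \left(- \frac{1}{737755}\right) = - \frac{3481}{737755}$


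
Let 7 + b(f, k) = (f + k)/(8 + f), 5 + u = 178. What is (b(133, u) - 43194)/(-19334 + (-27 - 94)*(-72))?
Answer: 2030345/499234 ≈ 4.0669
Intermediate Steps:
u = 173 (u = -5 + 178 = 173)
b(f, k) = -7 + (f + k)/(8 + f)
(b(133, u) - 43194)/(-19334 + (-27 - 94)*(-72)) = ((-56 + 173 - 6*133)/(8 + 133) - 43194)/(-19334 + (-27 - 94)*(-72)) = ((-56 + 173 - 798)/141 - 43194)/(-19334 - 121*(-72)) = ((1/141)*(-681) - 43194)/(-19334 + 8712) = (-227/47 - 43194)/(-10622) = -2030345/47*(-1/10622) = 2030345/499234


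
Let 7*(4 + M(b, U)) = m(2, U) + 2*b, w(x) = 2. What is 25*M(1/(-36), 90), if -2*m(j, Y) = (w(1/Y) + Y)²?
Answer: -1917025/126 ≈ -15214.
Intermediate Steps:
m(j, Y) = -(2 + Y)²/2
M(b, U) = -4 - (2 + U)²/14 + 2*b/7 (M(b, U) = -4 + (-(2 + U)²/2 + 2*b)/7 = -4 + (2*b - (2 + U)²/2)/7 = -4 + (-(2 + U)²/14 + 2*b/7) = -4 - (2 + U)²/14 + 2*b/7)
25*M(1/(-36), 90) = 25*(-4 - (2 + 90)²/14 + (2/7)/(-36)) = 25*(-4 - 1/14*92² + (2/7)*(-1/36)) = 25*(-4 - 1/14*8464 - 1/126) = 25*(-4 - 4232/7 - 1/126) = 25*(-76681/126) = -1917025/126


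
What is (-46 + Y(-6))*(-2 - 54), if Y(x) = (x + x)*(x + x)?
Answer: -5488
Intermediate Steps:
Y(x) = 4*x² (Y(x) = (2*x)*(2*x) = 4*x²)
(-46 + Y(-6))*(-2 - 54) = (-46 + 4*(-6)²)*(-2 - 54) = (-46 + 4*36)*(-56) = (-46 + 144)*(-56) = 98*(-56) = -5488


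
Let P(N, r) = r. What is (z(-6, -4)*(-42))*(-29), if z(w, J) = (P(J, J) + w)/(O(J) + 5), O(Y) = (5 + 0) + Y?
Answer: -2030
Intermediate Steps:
O(Y) = 5 + Y
z(w, J) = (J + w)/(10 + J) (z(w, J) = (J + w)/((5 + J) + 5) = (J + w)/(10 + J))
(z(-6, -4)*(-42))*(-29) = (((-4 - 6)/(10 - 4))*(-42))*(-29) = ((-10/6)*(-42))*(-29) = (((⅙)*(-10))*(-42))*(-29) = -5/3*(-42)*(-29) = 70*(-29) = -2030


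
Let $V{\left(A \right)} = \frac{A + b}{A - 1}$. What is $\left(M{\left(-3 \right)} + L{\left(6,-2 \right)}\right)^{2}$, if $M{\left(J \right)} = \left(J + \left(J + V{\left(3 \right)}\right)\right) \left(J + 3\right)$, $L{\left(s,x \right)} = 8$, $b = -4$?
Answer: $64$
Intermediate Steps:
$V{\left(A \right)} = \frac{-4 + A}{-1 + A}$ ($V{\left(A \right)} = \frac{A - 4}{A - 1} = \frac{-4 + A}{-1 + A}$)
$M{\left(J \right)} = \left(3 + J\right) \left(- \frac{1}{2} + 2 J\right)$ ($M{\left(J \right)} = \left(J + \left(J + \frac{-4 + 3}{-1 + 3}\right)\right) \left(J + 3\right) = \left(J + \left(J + \frac{1}{2} \left(-1\right)\right)\right) \left(3 + J\right) = \left(J + \left(J - \frac{1}{2}\right)\right) \left(3 + J\right) = \left(J + \left(- \frac{1}{2} + J\right)\right) \left(3 + J\right) = \left(- \frac{1}{2} + 2 J\right) \left(3 + J\right) = \left(3 + J\right) \left(- \frac{1}{2} + 2 J\right)$)
$\left(M{\left(-3 \right)} + L{\left(6,-2 \right)}\right)^{2} = \left(\left(- \frac{3}{2} + 2 \left(-3\right)^{2} + \frac{11}{2} \left(-3\right)\right) + 8\right)^{2} = \left(\left(- \frac{3}{2} + 2 \cdot 9 - \frac{33}{2}\right) + 8\right)^{2} = \left(\left(- \frac{3}{2} + 18 - \frac{33}{2}\right) + 8\right)^{2} = \left(0 + 8\right)^{2} = 8^{2} = 64$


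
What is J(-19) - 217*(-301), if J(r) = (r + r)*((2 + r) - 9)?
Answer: 66305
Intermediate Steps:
J(r) = 2*r*(-7 + r) (J(r) = (2*r)*(-7 + r) = 2*r*(-7 + r))
J(-19) - 217*(-301) = 2*(-19)*(-7 - 19) - 217*(-301) = 2*(-19)*(-26) + 65317 = 988 + 65317 = 66305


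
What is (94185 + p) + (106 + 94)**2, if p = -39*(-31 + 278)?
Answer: 124552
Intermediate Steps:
p = -9633 (p = -39*247 = -9633)
(94185 + p) + (106 + 94)**2 = (94185 - 9633) + (106 + 94)**2 = 84552 + 200**2 = 84552 + 40000 = 124552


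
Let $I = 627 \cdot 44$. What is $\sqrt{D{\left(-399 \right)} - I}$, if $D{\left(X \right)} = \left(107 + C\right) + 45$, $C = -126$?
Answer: $i \sqrt{27562} \approx 166.02 i$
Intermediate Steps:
$I = 27588$
$D{\left(X \right)} = 26$ ($D{\left(X \right)} = \left(107 - 126\right) + 45 = -19 + 45 = 26$)
$\sqrt{D{\left(-399 \right)} - I} = \sqrt{26 - 27588} = \sqrt{-27562} = i \sqrt{27562}$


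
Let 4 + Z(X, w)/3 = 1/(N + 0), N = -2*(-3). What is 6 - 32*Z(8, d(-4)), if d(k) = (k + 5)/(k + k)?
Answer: 374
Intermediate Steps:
N = 6
d(k) = (5 + k)/(2*k) (d(k) = (5 + k)/((2*k)) = (5 + k)*(1/(2*k)) = (5 + k)/(2*k))
Z(X, w) = -23/2 (Z(X, w) = -12 + 3/(6 + 0) = -12 + 3/6 = -12 + 3*(1/6) = -12 + 1/2 = -23/2)
6 - 32*Z(8, d(-4)) = 6 - 32*(-23/2) = 6 + 368 = 374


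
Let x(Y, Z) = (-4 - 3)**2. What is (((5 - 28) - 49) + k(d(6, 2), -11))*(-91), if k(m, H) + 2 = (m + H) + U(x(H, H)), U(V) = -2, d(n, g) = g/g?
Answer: 7826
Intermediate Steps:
x(Y, Z) = 49 (x(Y, Z) = (-7)**2 = 49)
d(n, g) = 1
k(m, H) = -4 + H + m (k(m, H) = -2 + ((m + H) - 2) = -2 + ((H + m) - 2) = -2 + (-2 + H + m) = -4 + H + m)
(((5 - 28) - 49) + k(d(6, 2), -11))*(-91) = (((5 - 28) - 49) + (-4 - 11 + 1))*(-91) = ((-23 - 49) - 14)*(-91) = (-72 - 14)*(-91) = -86*(-91) = 7826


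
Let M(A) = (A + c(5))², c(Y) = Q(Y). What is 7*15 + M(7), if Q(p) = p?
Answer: 249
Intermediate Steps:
c(Y) = Y
M(A) = (5 + A)² (M(A) = (A + 5)² = (5 + A)²)
7*15 + M(7) = 7*15 + (5 + 7)² = 105 + 12² = 105 + 144 = 249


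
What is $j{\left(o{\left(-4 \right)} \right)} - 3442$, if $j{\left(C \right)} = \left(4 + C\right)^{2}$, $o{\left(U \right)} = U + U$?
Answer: $-3426$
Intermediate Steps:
$o{\left(U \right)} = 2 U$
$j{\left(o{\left(-4 \right)} \right)} - 3442 = \left(4 + 2 \left(-4\right)\right)^{2} - 3442 = \left(4 - 8\right)^{2} - 3442 = \left(-4\right)^{2} - 3442 = 16 - 3442 = -3426$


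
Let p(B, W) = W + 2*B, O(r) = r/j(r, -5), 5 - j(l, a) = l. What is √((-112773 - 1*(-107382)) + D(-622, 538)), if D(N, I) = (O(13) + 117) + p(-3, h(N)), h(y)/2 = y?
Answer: I*√104410/4 ≈ 80.781*I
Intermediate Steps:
j(l, a) = 5 - l
O(r) = r/(5 - r)
h(y) = 2*y
D(N, I) = 875/8 + 2*N (D(N, I) = (-1*13/(-5 + 13) + 117) + (2*N + 2*(-3)) = (-1*13/8 + 117) + (2*N - 6) = (-1*13*⅛ + 117) + (-6 + 2*N) = (-13/8 + 117) + (-6 + 2*N) = 923/8 + (-6 + 2*N) = 875/8 + 2*N)
√((-112773 - 1*(-107382)) + D(-622, 538)) = √((-112773 - 1*(-107382)) + (875/8 + 2*(-622))) = √((-112773 + 107382) + (875/8 - 1244)) = √(-5391 - 9077/8) = √(-52205/8) = I*√104410/4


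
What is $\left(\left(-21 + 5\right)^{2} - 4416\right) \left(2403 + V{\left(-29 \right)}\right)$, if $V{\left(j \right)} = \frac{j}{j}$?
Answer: $-10000640$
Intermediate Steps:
$V{\left(j \right)} = 1$
$\left(\left(-21 + 5\right)^{2} - 4416\right) \left(2403 + V{\left(-29 \right)}\right) = \left(\left(-21 + 5\right)^{2} - 4416\right) \left(2403 + 1\right) = \left(\left(-16\right)^{2} - 4416\right) 2404 = \left(256 - 4416\right) 2404 = \left(-4160\right) 2404 = -10000640$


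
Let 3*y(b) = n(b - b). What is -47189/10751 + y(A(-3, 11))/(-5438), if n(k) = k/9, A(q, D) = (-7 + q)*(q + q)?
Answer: -47189/10751 ≈ -4.3893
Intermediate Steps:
A(q, D) = 2*q*(-7 + q) (A(q, D) = (-7 + q)*(2*q) = 2*q*(-7 + q))
n(k) = k/9 (n(k) = k*(⅑) = k/9)
y(b) = 0 (y(b) = ((b - b)/9)/3 = ((⅑)*0)/3 = (⅓)*0 = 0)
-47189/10751 + y(A(-3, 11))/(-5438) = -47189/10751 + 0/(-5438) = -47189*1/10751 + 0*(-1/5438) = -47189/10751 + 0 = -47189/10751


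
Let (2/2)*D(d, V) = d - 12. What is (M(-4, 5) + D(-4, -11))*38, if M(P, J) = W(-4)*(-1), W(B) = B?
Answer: -456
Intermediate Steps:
D(d, V) = -12 + d (D(d, V) = d - 12 = -12 + d)
M(P, J) = 4 (M(P, J) = -4*(-1) = 4)
(M(-4, 5) + D(-4, -11))*38 = (4 + (-12 - 4))*38 = (4 - 16)*38 = -12*38 = -456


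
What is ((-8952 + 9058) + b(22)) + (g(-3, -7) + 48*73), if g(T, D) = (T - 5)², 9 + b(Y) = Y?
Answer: 3687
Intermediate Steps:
b(Y) = -9 + Y
g(T, D) = (-5 + T)²
((-8952 + 9058) + b(22)) + (g(-3, -7) + 48*73) = ((-8952 + 9058) + (-9 + 22)) + ((-5 - 3)² + 48*73) = (106 + 13) + ((-8)² + 3504) = 119 + (64 + 3504) = 119 + 3568 = 3687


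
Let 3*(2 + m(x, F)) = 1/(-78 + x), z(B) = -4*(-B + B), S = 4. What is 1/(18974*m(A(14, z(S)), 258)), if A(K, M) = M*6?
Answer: -117/4449403 ≈ -2.6296e-5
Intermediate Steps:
z(B) = 0 (z(B) = -4*0 = 0)
A(K, M) = 6*M
m(x, F) = -2 + 1/(3*(-78 + x))
1/(18974*m(A(14, z(S)), 258)) = 1/(18974*(((469 - 36*0)/(3*(-78 + 6*0))))) = 1/(18974*(((469 - 6*0)/(3*(-78 + 0))))) = 1/(18974*(((⅓)*(469 + 0)/(-78)))) = 1/(18974*(((⅓)*(-1/78)*469))) = 1/(18974*(-469/234)) = (1/18974)*(-234/469) = -117/4449403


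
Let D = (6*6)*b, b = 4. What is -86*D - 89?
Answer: -12473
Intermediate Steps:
D = 144 (D = (6*6)*4 = 36*4 = 144)
-86*D - 89 = -86*144 - 89 = -12384 - 89 = -12473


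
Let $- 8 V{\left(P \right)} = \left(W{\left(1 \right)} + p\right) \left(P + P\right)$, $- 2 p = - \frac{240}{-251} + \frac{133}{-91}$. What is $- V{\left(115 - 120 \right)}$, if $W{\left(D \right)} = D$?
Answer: $- \frac{40875}{26104} \approx -1.5659$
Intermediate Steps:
$p = \frac{1649}{6526}$ ($p = - \frac{- \frac{240}{-251} + \frac{133}{-91}}{2} = - \frac{\left(-240\right) \left(- \frac{1}{251}\right) + 133 \left(- \frac{1}{91}\right)}{2} = - \frac{\frac{240}{251} - \frac{19}{13}}{2} = \left(- \frac{1}{2}\right) \left(- \frac{1649}{3263}\right) = \frac{1649}{6526} \approx 0.25268$)
$V{\left(P \right)} = - \frac{8175 P}{26104}$ ($V{\left(P \right)} = - \frac{\left(1 + \frac{1649}{6526}\right) \left(P + P\right)}{8} = - \frac{\frac{8175}{6526} \cdot 2 P}{8} = - \frac{\frac{8175}{3263} P}{8} = - \frac{8175 P}{26104}$)
$- V{\left(115 - 120 \right)} = - \frac{\left(-8175\right) \left(115 - 120\right)}{26104} = - \frac{\left(-8175\right) \left(-5\right)}{26104} = \left(-1\right) \frac{40875}{26104} = - \frac{40875}{26104}$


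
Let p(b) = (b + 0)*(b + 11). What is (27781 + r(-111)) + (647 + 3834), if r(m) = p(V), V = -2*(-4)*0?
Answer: 32262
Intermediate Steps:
V = 0 (V = 8*0 = 0)
p(b) = b*(11 + b)
r(m) = 0 (r(m) = 0*(11 + 0) = 0*11 = 0)
(27781 + r(-111)) + (647 + 3834) = (27781 + 0) + (647 + 3834) = 27781 + 4481 = 32262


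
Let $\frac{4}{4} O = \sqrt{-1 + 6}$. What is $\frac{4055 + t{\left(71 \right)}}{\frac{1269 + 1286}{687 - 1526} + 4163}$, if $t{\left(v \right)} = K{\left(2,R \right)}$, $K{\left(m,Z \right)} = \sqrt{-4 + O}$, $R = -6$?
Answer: $\frac{3402145}{3490202} + \frac{839 \sqrt{-4 + \sqrt{5}}}{3490202} \approx 0.97477 + 0.00031927 i$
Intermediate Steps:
$O = \sqrt{5}$ ($O = \sqrt{-1 + 6} = \sqrt{5} \approx 2.2361$)
$K{\left(m,Z \right)} = \sqrt{-4 + \sqrt{5}}$
$t{\left(v \right)} = \sqrt{-4 + \sqrt{5}}$
$\frac{4055 + t{\left(71 \right)}}{\frac{1269 + 1286}{687 - 1526} + 4163} = \frac{4055 + \sqrt{-4 + \sqrt{5}}}{\frac{1269 + 1286}{687 - 1526} + 4163} = \frac{4055 + \sqrt{-4 + \sqrt{5}}}{\frac{2555}{-839} + 4163} = \frac{4055 + \sqrt{-4 + \sqrt{5}}}{2555 \left(- \frac{1}{839}\right) + 4163} = \frac{4055 + \sqrt{-4 + \sqrt{5}}}{- \frac{2555}{839} + 4163} = \frac{4055 + \sqrt{-4 + \sqrt{5}}}{\frac{3490202}{839}} = \left(4055 + \sqrt{-4 + \sqrt{5}}\right) \frac{839}{3490202} = \frac{3402145}{3490202} + \frac{839 \sqrt{-4 + \sqrt{5}}}{3490202}$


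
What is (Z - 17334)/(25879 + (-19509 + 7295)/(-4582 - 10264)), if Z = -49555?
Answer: -496517047/192105924 ≈ -2.5846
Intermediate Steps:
(Z - 17334)/(25879 + (-19509 + 7295)/(-4582 - 10264)) = (-49555 - 17334)/(25879 + (-19509 + 7295)/(-4582 - 10264)) = -66889/(25879 - 12214/(-14846)) = -66889/(25879 - 12214*(-1/14846)) = -66889/(25879 + 6107/7423) = -66889/192105924/7423 = -66889*7423/192105924 = -496517047/192105924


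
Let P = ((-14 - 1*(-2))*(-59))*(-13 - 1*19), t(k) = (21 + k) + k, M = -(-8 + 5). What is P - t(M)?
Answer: -22683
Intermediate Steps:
M = 3 (M = -1*(-3) = 3)
t(k) = 21 + 2*k
P = -22656 (P = ((-14 + 2)*(-59))*(-13 - 19) = -12*(-59)*(-32) = 708*(-32) = -22656)
P - t(M) = -22656 - (21 + 2*3) = -22656 - (21 + 6) = -22656 - 1*27 = -22656 - 27 = -22683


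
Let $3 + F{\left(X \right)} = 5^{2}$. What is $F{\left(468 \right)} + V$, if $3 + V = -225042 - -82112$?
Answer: $-142911$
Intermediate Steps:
$F{\left(X \right)} = 22$ ($F{\left(X \right)} = -3 + 5^{2} = -3 + 25 = 22$)
$V = -142933$ ($V = -3 - 142930 = -142933$)
$F{\left(468 \right)} + V = 22 - 142933 = -142911$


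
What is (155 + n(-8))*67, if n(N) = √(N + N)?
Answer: 10385 + 268*I ≈ 10385.0 + 268.0*I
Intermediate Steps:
n(N) = √2*√N (n(N) = √(2*N) = √2*√N)
(155 + n(-8))*67 = (155 + √2*√(-8))*67 = (155 + √2*(2*I*√2))*67 = (155 + 4*I)*67 = 10385 + 268*I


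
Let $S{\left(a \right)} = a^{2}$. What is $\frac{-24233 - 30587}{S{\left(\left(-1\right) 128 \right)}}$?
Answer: $- \frac{13705}{4096} \approx -3.3459$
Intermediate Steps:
$\frac{-24233 - 30587}{S{\left(\left(-1\right) 128 \right)}} = \frac{-24233 - 30587}{\left(\left(-1\right) 128\right)^{2}} = \frac{-24233 - 30587}{\left(-128\right)^{2}} = - \frac{54820}{16384} = \left(-54820\right) \frac{1}{16384} = - \frac{13705}{4096}$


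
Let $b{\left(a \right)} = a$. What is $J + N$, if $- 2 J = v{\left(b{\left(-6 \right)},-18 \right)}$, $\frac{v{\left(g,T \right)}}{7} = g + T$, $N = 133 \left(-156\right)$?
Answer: $-20664$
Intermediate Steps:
$N = -20748$
$v{\left(g,T \right)} = 7 T + 7 g$ ($v{\left(g,T \right)} = 7 \left(g + T\right) = 7 \left(T + g\right) = 7 T + 7 g$)
$J = 84$ ($J = - \frac{7 \left(-18\right) + 7 \left(-6\right)}{2} = - \frac{-126 - 42}{2} = \left(- \frac{1}{2}\right) \left(-168\right) = 84$)
$J + N = 84 - 20748 = -20664$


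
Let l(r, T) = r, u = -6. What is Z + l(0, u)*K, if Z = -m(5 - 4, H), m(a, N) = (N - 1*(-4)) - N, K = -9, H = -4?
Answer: -4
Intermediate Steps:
m(a, N) = 4 (m(a, N) = (N + 4) - N = (4 + N) - N = 4)
Z = -4 (Z = -1*4 = -4)
Z + l(0, u)*K = -4 + 0*(-9) = -4 + 0 = -4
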